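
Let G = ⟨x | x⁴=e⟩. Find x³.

Compute successive powers of x, reducing at each step:
  x²: x · x = x²
  x³: (x²) · x = x³

Answer: x³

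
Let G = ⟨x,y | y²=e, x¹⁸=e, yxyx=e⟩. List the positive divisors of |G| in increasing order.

|G| = 36 = 2² · 3². By Lagrange's theorem the order of any subgroup divides 36; the divisors of 36 are 1, 2, 3, 4, 6, 9, 12, 18, 36.

Answer: 1, 2, 3, 4, 6, 9, 12, 18, 36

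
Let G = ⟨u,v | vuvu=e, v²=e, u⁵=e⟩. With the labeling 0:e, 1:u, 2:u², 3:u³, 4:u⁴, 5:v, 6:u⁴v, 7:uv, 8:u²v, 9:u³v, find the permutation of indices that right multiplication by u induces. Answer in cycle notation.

(0 1 2 3 4)(5 6 9 8 7)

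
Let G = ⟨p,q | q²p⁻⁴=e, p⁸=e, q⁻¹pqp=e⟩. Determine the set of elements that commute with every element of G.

An element z ∈ Z(G) iff z commutes with every generator.
For example p⁴ is central: (p⁴)·p = p⁵ = p·(p⁴); (p⁴)·q = q⁻¹ = q·(p⁴).
Whereas p ∉ Z(G) since p·q = pq ≠ p³q⁻¹ = q·p.
Checking each of the 16 elements this way gives Z(G) = {e, p⁴}, of order 2.

Answer: {e, p⁴}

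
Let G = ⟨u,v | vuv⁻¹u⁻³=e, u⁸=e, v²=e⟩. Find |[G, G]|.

G' = [G, G] is generated by all commutators. The generator-pair commutators are: [u, v] = u⁶.
The subgroup they normally generate is {e, u², u⁴, u⁶}, of order 4.
Check: |G/G'| = 16/4 = 4 is the order of the abelianisation.

Answer: 4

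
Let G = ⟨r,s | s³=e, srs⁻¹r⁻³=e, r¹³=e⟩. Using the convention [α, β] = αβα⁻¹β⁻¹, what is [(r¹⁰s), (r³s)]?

[(r¹⁰s), (r³s)] = (r¹⁰s)·(r³s)·(r¹⁰s)⁻¹·(r³s)⁻¹.
  (r¹⁰s) · (r³s) = r⁶s²
  (r⁶s²) · (rs²) = r²s
  (r²s) · (r¹²s²) = r¹²

Answer: r¹²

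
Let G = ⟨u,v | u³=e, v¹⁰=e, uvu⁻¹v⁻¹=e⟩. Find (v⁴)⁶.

Compute successive powers of (v⁴), reducing at each step:
  (v⁴)²: (v⁴) · v⁴ = v⁸
  (v⁴)³: (v⁸) · v⁴ = v²
  (v⁴)⁴: (v²) · v⁴ = v⁶
  (v⁴)⁵: (v⁶) · v⁴ = e
  (v⁴)⁶: e · v⁴ = v⁴

Answer: v⁴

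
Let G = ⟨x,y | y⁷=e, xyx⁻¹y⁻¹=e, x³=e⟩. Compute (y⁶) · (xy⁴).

Compute (y⁶) · (xy⁴) by multiplying left to right and reducing via the relations at each step:
  (y⁶) · x = xy⁶
  (xy⁶) · y⁴ = xy³

Answer: xy³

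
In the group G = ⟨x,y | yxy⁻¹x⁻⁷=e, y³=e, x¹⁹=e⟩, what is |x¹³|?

Compute successive powers until reaching e:
  (x¹³)¹ = x¹³, (x¹³)² = x⁷, (x¹³)³ = x, (x¹³)⁴ = x¹⁴, (x¹³)⁵ = x⁸, (x¹³)⁶ = x², (x¹³)⁷ = x¹⁵, (x¹³)⁸ = x⁹, (x¹³)⁹ = x³, (x¹³)¹⁰ = x¹⁶, (x¹³)¹¹ = x¹⁰, (x¹³)¹² = x⁴, (x¹³)¹³ = x¹⁷, (x¹³)¹⁴ = x¹¹, (x¹³)¹⁵ = x⁵, (x¹³)¹⁶ = x¹⁸, (x¹³)¹⁷ = x¹², (x¹³)¹⁸ = x⁶, (x¹³)¹⁹ = e.
The smallest positive k with (x¹³)ᵏ = e is 19.

Answer: 19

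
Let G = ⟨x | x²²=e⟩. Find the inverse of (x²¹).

The order of (x²¹) is 22 (smallest k with (x²¹)ᵏ = e), so (x²¹)⁻¹ = (x²¹)²¹ = x.
Check: (x²¹) · x → (x²¹) · x = e, giving e as required.

Answer: x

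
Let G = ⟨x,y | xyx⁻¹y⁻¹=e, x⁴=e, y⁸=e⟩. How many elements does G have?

Enumerate words in the generators, reducing via the relations: the distinct elements are
  {e, x, y, xy, x², x³, y², y³, y⁴, y⁵, y⁶, y⁷, xy², xy³, xy⁴, xy⁵, xy⁶, xy⁷, x²y, x³y, x²y², x²y³, x²y⁴, x²y⁵, x²y⁶, x²y⁷, x³y², x³y³, x³y⁴, x³y⁵, x³y⁶, x³y⁷}.
No further products give new elements, so |G| = 32.

Answer: 32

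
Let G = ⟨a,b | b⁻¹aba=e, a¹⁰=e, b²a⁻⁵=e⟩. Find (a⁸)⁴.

Compute successive powers of (a⁸), reducing at each step:
  (a⁸)²: (a⁸) · a⁸ = a⁶
  (a⁸)³: (a⁶) · a⁸ = a⁴
  (a⁸)⁴: (a⁴) · a⁸ = a²

Answer: a²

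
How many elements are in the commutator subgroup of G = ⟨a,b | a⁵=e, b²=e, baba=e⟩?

G' = [G, G] is generated by all commutators. The generator-pair commutators are: [a, b] = a².
The subgroup they normally generate is {e, a, a², a³, a⁴}, of order 5.
Check: |G/G'| = 10/5 = 2 is the order of the abelianisation.

Answer: 5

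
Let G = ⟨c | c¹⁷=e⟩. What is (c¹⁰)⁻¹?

The order of (c¹⁰) is 17 (smallest k with (c¹⁰)ᵏ = e), so (c¹⁰)⁻¹ = (c¹⁰)¹⁶ = c⁷.
Check: (c¹⁰) · (c⁷) → (c¹⁰) · c⁷ = e, giving e as required.

Answer: c⁷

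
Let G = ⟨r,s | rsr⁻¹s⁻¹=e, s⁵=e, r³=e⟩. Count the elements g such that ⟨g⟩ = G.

G is cyclic of order 15. An element generates G iff its order is 15, and a cyclic group of order 15 has exactly φ(15) = 8 such elements.

Answer: 8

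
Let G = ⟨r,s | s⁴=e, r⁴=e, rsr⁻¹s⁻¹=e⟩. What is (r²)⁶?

Compute successive powers of (r²), reducing at each step:
  (r²)²: (r²) · r² = e
  (r²)³: e · r² = r²
  (r²)⁴: (r²) · r² = e
  (r²)⁵: e · r² = r²
  (r²)⁶: (r²) · r² = e

Answer: e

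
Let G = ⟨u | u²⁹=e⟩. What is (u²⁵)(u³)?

Compute (u²⁵) · (u³) by multiplying left to right and reducing via the relations at each step:
  (u²⁵) · u³ = u²⁸

Answer: u²⁸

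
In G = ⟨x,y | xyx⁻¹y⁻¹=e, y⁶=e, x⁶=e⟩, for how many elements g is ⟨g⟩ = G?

⟨g⟩ = G would require ord(g) = |G| = 36, but the maximum element order in G is 6 < 36. So G is not cyclic and no single element generates it: the count is 0.

Answer: 0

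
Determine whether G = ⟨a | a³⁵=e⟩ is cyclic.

|G| = 35. The element a has order 35 (its powers give 35 distinct elements), so ⟨a⟩ = G and G is cyclic.

Answer: Yes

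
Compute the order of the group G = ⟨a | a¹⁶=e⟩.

G is generated by a single element, so G is cyclic. The relator gives a¹⁶ = e and no smaller power is forced to be e, so the 16 powers {a, e, a², a³, a⁴, a⁵, a⁶, a⁷, a⁸, a⁹, a¹², a¹³, a¹¹, a¹⁰, a¹⁴, a¹⁵} are distinct. Hence |G| = 16.

Answer: 16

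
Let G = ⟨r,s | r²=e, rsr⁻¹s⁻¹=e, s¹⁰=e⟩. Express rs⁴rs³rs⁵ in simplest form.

Multiply left to right, reducing at each step:
  r · s⁴ = rs⁴
  (rs⁴) · r = s⁴
  (s⁴) · s³ = s⁷
  (s⁷) · r = rs⁷
  (rs⁷) · s⁵ = rs²

Answer: rs²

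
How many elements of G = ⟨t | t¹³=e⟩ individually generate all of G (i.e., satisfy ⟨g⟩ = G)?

G is cyclic of order 13. An element generates G iff its order is 13, and a cyclic group of order 13 has exactly φ(13) = 12 such elements.

Answer: 12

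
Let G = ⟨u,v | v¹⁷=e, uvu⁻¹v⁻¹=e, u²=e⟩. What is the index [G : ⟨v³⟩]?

First find ord(v³) by computing successive powers:
  (v³)¹ = v³, (v³)² = v⁶, (v³)³ = v⁹, (v³)⁴ = v¹², (v³)⁵ = v¹⁵, (v³)⁶ = v, (v³)⁷ = v⁴, (v³)⁸ = v⁷, (v³)⁹ = v¹⁰, (v³)¹⁰ = v¹³, (v³)¹¹ = v¹⁶, (v³)¹² = v², (v³)¹³ = v⁵, (v³)¹⁴ = v⁸, (v³)¹⁵ = v¹¹, (v³)¹⁶ = v¹⁴, (v³)¹⁷ = e.
So |⟨v³⟩| = ord(v³) = 17. With |G| = 34, by Lagrange [G : ⟨v³⟩] = 34/17 = 2.

Answer: 2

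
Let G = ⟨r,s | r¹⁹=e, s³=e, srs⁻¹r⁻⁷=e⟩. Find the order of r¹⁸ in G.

Compute successive powers until reaching e:
  (r¹⁸)¹ = r¹⁸, (r¹⁸)² = r¹⁷, (r¹⁸)³ = r¹⁶, (r¹⁸)⁴ = r¹⁵, (r¹⁸)⁵ = r¹⁴, (r¹⁸)⁶ = r¹³, (r¹⁸)⁷ = r¹², (r¹⁸)⁸ = r¹¹, (r¹⁸)⁹ = r¹⁰, (r¹⁸)¹⁰ = r⁹, (r¹⁸)¹¹ = r⁸, (r¹⁸)¹² = r⁷, (r¹⁸)¹³ = r⁶, (r¹⁸)¹⁴ = r⁵, (r¹⁸)¹⁵ = r⁴, (r¹⁸)¹⁶ = r³, (r¹⁸)¹⁷ = r², (r¹⁸)¹⁸ = r, (r¹⁸)¹⁹ = e.
The smallest positive k with (r¹⁸)ᵏ = e is 19.

Answer: 19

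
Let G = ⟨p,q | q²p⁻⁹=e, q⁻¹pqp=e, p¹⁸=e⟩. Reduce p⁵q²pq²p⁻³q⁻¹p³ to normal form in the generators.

Multiply left to right, reducing at each step:
  (p⁵) · q² = p¹⁴
  (p¹⁴) · p = p¹⁵
  (p¹⁵) · q² = p⁶
  (p⁶) · p⁻³ = p³
  (p³) · q⁻¹ = p³q⁻¹
  (p³q⁻¹) · p³ = q⁻¹

Answer: q⁻¹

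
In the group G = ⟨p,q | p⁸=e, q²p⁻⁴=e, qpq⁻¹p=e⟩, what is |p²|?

Compute successive powers until reaching e:
  (p²)¹ = p², (p²)² = p⁴, (p²)³ = p⁶, (p²)⁴ = e.
The smallest positive k with (p²)ᵏ = e is 4.

Answer: 4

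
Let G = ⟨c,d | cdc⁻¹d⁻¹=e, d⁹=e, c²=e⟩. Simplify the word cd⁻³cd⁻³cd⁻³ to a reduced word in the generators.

Multiply left to right, reducing at each step:
  c · d⁻³ = cd⁶
  (cd⁶) · c = d⁶
  (d⁶) · d⁻³ = d³
  (d³) · c = cd³
  (cd³) · d⁻³ = c

Answer: c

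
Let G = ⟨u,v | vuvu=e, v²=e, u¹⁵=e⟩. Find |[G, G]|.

G' = [G, G] is generated by all commutators. The generator-pair commutators are: [u, v] = u².
The subgroup they normally generate is {e, u, u², u³, u⁴, u⁵, u⁶, u⁷, u⁸, u⁹, u¹⁰, u¹¹, u¹², u¹³, u¹⁴}, of order 15.
Check: |G/G'| = 30/15 = 2 is the order of the abelianisation.

Answer: 15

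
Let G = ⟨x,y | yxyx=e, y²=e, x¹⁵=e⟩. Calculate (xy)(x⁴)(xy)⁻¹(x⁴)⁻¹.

[(xy), (x⁴)] = (xy)·(x⁴)·(xy)⁻¹·(x⁴)⁻¹.
  (xy) · (x⁴) = x¹²y
  (x¹²y) · (xy) = x¹¹
  (x¹¹) · (x¹¹) = x⁷

Answer: x⁷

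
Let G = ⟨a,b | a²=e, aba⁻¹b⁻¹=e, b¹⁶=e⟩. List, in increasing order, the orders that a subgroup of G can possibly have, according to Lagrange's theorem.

|G| = 32 = 2⁵. By Lagrange's theorem the order of any subgroup divides 32; the divisors of 32 are 1, 2, 4, 8, 16, 32.

Answer: 1, 2, 4, 8, 16, 32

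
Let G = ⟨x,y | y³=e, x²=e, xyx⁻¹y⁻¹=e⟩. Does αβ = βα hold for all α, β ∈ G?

Each pair of generators commutes: x·y = xy = y·x. Since the generators pairwise commute, every element of G commutes with every other, so G is abelian.

Answer: Yes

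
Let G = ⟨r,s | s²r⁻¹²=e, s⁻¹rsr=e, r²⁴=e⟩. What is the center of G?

An element z ∈ Z(G) iff z commutes with every generator.
For example r¹² is central: (r¹²)·r = r¹³ = r·(r¹²); (r¹²)·s = s⁻¹ = s·(r¹²).
Whereas r ∉ Z(G) since r·s = rs ≠ r¹¹s⁻¹ = s·r.
Checking each of the 48 elements this way gives Z(G) = {e, r¹²}, of order 2.

Answer: {e, r¹²}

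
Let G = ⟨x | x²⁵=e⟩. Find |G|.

G is generated by a single element, so G is cyclic. The relator gives x²⁵ = e and no smaller power is forced to be e, so the 25 powers {e, x, x², x³, x⁴, x⁵, x⁶, x⁷, x⁸, x⁹, x²², x²³, x²¹, x²⁰, x²⁴, x¹², x¹³, x¹¹, x¹⁰, x¹⁴, x¹⁵, x¹⁶, x¹⁷, x¹⁸, x¹⁹} are distinct. Hence |G| = 25.

Answer: 25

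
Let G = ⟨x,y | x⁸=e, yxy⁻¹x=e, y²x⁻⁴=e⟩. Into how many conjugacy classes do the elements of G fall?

The conjugacy classes (representative and size) are:
  [e] (size 1), [x⁷] (size 2), [x²] (size 2), [x⁵] (size 2), [x⁴] (size 1), [x²y⁻¹] (size 4), [x³y] (size 4).
Class equation: 1 + 2 + 2 + 2 + 1 + 4 + 4 = 16 = |G|. So G has 7 conjugacy classes.

Answer: 7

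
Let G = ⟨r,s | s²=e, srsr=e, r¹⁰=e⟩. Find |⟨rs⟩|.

|⟨rs⟩| equals the order of rs. Compute successive powers until reaching e:
  (rs)¹ = rs, (rs)² = e.
The smallest positive k with (rs)ᵏ = e is 2, so |⟨rs⟩| = 2.

Answer: 2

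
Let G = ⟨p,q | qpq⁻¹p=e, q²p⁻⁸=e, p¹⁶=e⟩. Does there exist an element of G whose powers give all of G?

Every cyclic group is abelian. But p·q = pq while q·p = p⁷q⁻¹, so p·q ≠ q·p and G is not abelian. Hence G is not cyclic.

Answer: No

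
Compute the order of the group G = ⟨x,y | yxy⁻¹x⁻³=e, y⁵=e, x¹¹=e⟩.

Enumerate words in the generators, reducing via the relations: the distinct elements are
  {e, x, y, xy, x², x³, x⁴, x⁵, x⁶, x⁷, x⁸, x⁹, y², y³, y⁴, xy², xy³, xy⁴, x²y, x³y, x¹⁰, x⁴y, x⁵y, x⁶y, x⁷y, x⁸y, x⁹y, x²y², x²y³, x²y⁴, x³y², x³y³, x³y⁴, x¹⁰y, x⁴y², x⁴y³, x⁴y⁴, x⁵y², x⁵y³, x⁵y⁴, x⁶y², x⁶y³, x⁶y⁴, x⁷y², x⁷y³, x⁷y⁴, x⁸y², x⁸y³, x⁸y⁴, x⁹y², x⁹y³, x⁹y⁴, x¹⁰y², x¹⁰y³, x¹⁰y⁴}.
No further products give new elements, so |G| = 55.

Answer: 55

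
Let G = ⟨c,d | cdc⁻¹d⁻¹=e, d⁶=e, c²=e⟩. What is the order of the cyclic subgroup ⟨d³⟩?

|⟨d³⟩| equals the order of d³. Compute successive powers until reaching e:
  (d³)¹ = d³, (d³)² = e.
The smallest positive k with (d³)ᵏ = e is 2, so |⟨d³⟩| = 2.

Answer: 2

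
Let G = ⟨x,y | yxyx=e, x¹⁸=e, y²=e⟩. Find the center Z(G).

An element z ∈ Z(G) iff z commutes with every generator.
For example x⁹ is central: (x⁹)·x = x¹⁰ = x·(x⁹); (x⁹)·y = x⁹y = y·(x⁹).
Whereas x ∉ Z(G) since x·y = xy ≠ x¹⁷y = y·x.
Checking each of the 36 elements this way gives Z(G) = {e, x⁹}, of order 2.

Answer: {e, x⁹}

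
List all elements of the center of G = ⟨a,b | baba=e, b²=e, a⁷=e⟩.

An element z ∈ Z(G) iff z commutes with every generator.
For example e is central: e·a = a = a·e; e·b = b = b·e.
Whereas a ∉ Z(G) since a·b = ab ≠ a⁶b = b·a.
Checking each of the 14 elements this way gives Z(G) = {e}, of order 1.

Answer: {e}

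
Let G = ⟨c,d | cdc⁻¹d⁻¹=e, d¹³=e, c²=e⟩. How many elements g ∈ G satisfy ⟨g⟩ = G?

G is cyclic of order 26. An element generates G iff its order is 26, and a cyclic group of order 26 has exactly φ(26) = 12 such elements.

Answer: 12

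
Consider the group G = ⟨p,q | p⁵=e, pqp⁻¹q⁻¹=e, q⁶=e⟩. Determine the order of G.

Enumerate words in the generators, reducing via the relations: the distinct elements are
  {e, p, q, pq, p², p³, p⁴, q², q³, q⁴, q⁵, pq², pq³, pq⁴, pq⁵, p²q, p³q, p⁴q, p²q², p²q³, p²q⁴, p²q⁵, p³q², p³q³, p³q⁴, p³q⁵, p⁴q², p⁴q³, p⁴q⁴, p⁴q⁵}.
No further products give new elements, so |G| = 30.

Answer: 30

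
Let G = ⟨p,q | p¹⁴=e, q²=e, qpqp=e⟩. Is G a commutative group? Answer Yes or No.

p·q = pq but q·p = p¹³q, so p·q ≠ q·p and G is not abelian.

Answer: No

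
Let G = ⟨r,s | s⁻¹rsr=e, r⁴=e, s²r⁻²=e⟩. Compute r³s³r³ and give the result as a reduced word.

Multiply left to right, reducing at each step:
  (r³) · s³ = rs
  (rs) · r³ = s⁻¹

Answer: s⁻¹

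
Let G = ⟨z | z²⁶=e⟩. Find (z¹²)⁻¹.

The order of (z¹²) is 13 (smallest k with (z¹²)ᵏ = e), so (z¹²)⁻¹ = (z¹²)¹² = z¹⁴.
Check: (z¹²) · (z¹⁴) → (z¹²) · z¹⁴ = e, giving e as required.

Answer: z¹⁴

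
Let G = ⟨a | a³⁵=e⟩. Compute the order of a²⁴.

Compute successive powers until reaching e:
  (a²⁴)¹ = a²⁴, (a²⁴)² = a¹³, (a²⁴)³ = a², (a²⁴)⁴ = a²⁶, (a²⁴)⁵ = a¹⁵, (a²⁴)⁶ = a⁴, (a²⁴)⁷ = a²⁸, (a²⁴)⁸ = a¹⁷, (a²⁴)⁹ = a⁶, (a²⁴)¹⁰ = a³⁰, (a²⁴)¹¹ = a¹⁹, (a²⁴)¹² = a⁸, (a²⁴)¹³ = a³², (a²⁴)¹⁴ = a²¹, (a²⁴)¹⁵ = a¹⁰, (a²⁴)¹⁶ = a³⁴, (a²⁴)¹⁷ = a²³, (a²⁴)¹⁸ = a¹², (a²⁴)¹⁹ = a, (a²⁴)²⁰ = a²⁵, (a²⁴)²¹ = a¹⁴, (a²⁴)²² = a³, (a²⁴)²³ = a²⁷, (a²⁴)²⁴ = a¹⁶, (a²⁴)²⁵ = a⁵, (a²⁴)²⁶ = a²⁹, (a²⁴)²⁷ = a¹⁸, (a²⁴)²⁸ = a⁷, (a²⁴)²⁹ = a³¹, (a²⁴)³⁰ = a²⁰, (a²⁴)³¹ = a⁹, (a²⁴)³² = a³³, (a²⁴)³³ = a²², (a²⁴)³⁴ = a¹¹, (a²⁴)³⁵ = e.
The smallest positive k with (a²⁴)ᵏ = e is 35.

Answer: 35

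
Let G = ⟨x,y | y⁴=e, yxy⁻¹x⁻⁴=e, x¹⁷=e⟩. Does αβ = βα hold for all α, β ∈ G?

x·y = xy but y·x = x⁴y, so x·y ≠ y·x and G is not abelian.

Answer: No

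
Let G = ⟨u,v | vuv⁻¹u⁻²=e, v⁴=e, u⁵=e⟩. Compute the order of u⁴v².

Compute successive powers until reaching e:
  (u⁴v²)¹ = u⁴v², (u⁴v²)² = e.
The smallest positive k with (u⁴v²)ᵏ = e is 2.

Answer: 2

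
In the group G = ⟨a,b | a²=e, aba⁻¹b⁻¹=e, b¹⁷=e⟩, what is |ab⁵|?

Compute successive powers until reaching e:
  (ab⁵)¹ = ab⁵, (ab⁵)² = b¹⁰, (ab⁵)³ = ab¹⁵, (ab⁵)⁴ = b³, (ab⁵)⁵ = ab⁸, (ab⁵)⁶ = b¹³, (ab⁵)⁷ = ab, (ab⁵)⁸ = b⁶, (ab⁵)⁹ = ab¹¹, (ab⁵)¹⁰ = b¹⁶, (ab⁵)¹¹ = ab⁴, (ab⁵)¹² = b⁹, (ab⁵)¹³ = ab¹⁴, (ab⁵)¹⁴ = b², (ab⁵)¹⁵ = ab⁷, (ab⁵)¹⁶ = b¹², (ab⁵)¹⁷ = a, (ab⁵)¹⁸ = b⁵, (ab⁵)¹⁹ = ab¹⁰, (ab⁵)²⁰ = b¹⁵, (ab⁵)²¹ = ab³, (ab⁵)²² = b⁸, (ab⁵)²³ = ab¹³, (ab⁵)²⁴ = b, (ab⁵)²⁵ = ab⁶, (ab⁵)²⁶ = b¹¹, (ab⁵)²⁷ = ab¹⁶, (ab⁵)²⁸ = b⁴, (ab⁵)²⁹ = ab⁹, (ab⁵)³⁰ = b¹⁴, (ab⁵)³¹ = ab², (ab⁵)³² = b⁷, (ab⁵)³³ = ab¹², (ab⁵)³⁴ = e.
The smallest positive k with (ab⁵)ᵏ = e is 34.

Answer: 34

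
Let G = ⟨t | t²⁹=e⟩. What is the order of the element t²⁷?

Compute successive powers until reaching e:
  (t²⁷)¹ = t²⁷, (t²⁷)² = t²⁵, (t²⁷)³ = t²³, (t²⁷)⁴ = t²¹, (t²⁷)⁵ = t¹⁹, (t²⁷)⁶ = t¹⁷, (t²⁷)⁷ = t¹⁵, (t²⁷)⁸ = t¹³, (t²⁷)⁹ = t¹¹, (t²⁷)¹⁰ = t⁹, (t²⁷)¹¹ = t⁷, (t²⁷)¹² = t⁵, (t²⁷)¹³ = t³, (t²⁷)¹⁴ = t, (t²⁷)¹⁵ = t²⁸, (t²⁷)¹⁶ = t²⁶, (t²⁷)¹⁷ = t²⁴, (t²⁷)¹⁸ = t²², (t²⁷)¹⁹ = t²⁰, (t²⁷)²⁰ = t¹⁸, (t²⁷)²¹ = t¹⁶, (t²⁷)²² = t¹⁴, (t²⁷)²³ = t¹², (t²⁷)²⁴ = t¹⁰, (t²⁷)²⁵ = t⁸, (t²⁷)²⁶ = t⁶, (t²⁷)²⁷ = t⁴, (t²⁷)²⁸ = t², (t²⁷)²⁹ = e.
The smallest positive k with (t²⁷)ᵏ = e is 29.

Answer: 29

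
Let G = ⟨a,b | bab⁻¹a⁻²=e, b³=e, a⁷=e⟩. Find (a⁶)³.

Compute successive powers of (a⁶), reducing at each step:
  (a⁶)²: (a⁶) · a⁶ = a⁵
  (a⁶)³: (a⁵) · a⁶ = a⁴

Answer: a⁴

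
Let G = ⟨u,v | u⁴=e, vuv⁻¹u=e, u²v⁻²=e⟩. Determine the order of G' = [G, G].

G' = [G, G] is generated by all commutators. The generator-pair commutators are: [u, v] = u².
The subgroup they normally generate is {e, u²}, of order 2.
Check: |G/G'| = 8/2 = 4 is the order of the abelianisation.

Answer: 2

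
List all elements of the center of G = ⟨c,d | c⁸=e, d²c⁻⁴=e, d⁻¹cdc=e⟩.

An element z ∈ Z(G) iff z commutes with every generator.
For example c⁴ is central: (c⁴)·c = c⁵ = c·(c⁴); (c⁴)·d = d⁻¹ = d·(c⁴).
Whereas c ∉ Z(G) since c·d = cd ≠ c³d⁻¹ = d·c.
Checking each of the 16 elements this way gives Z(G) = {e, c⁴}, of order 2.

Answer: {e, c⁴}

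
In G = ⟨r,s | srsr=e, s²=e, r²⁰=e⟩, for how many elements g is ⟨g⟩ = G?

⟨g⟩ = G would require ord(g) = |G| = 40, but the maximum element order in G is 20 < 40. So G is not cyclic and no single element generates it: the count is 0.

Answer: 0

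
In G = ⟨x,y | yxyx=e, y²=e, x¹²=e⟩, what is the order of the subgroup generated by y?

|⟨y⟩| equals the order of y. Compute successive powers until reaching e:
  y¹ = y, y² = e.
The smallest positive k with yᵏ = e is 2, so |⟨y⟩| = 2.

Answer: 2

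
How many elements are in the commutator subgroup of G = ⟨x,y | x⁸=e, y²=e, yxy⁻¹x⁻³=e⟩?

G' = [G, G] is generated by all commutators. The generator-pair commutators are: [x, y] = x⁶.
The subgroup they normally generate is {e, x², x⁴, x⁶}, of order 4.
Check: |G/G'| = 16/4 = 4 is the order of the abelianisation.

Answer: 4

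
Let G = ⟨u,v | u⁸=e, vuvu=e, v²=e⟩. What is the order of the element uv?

Compute successive powers until reaching e:
  (uv)¹ = uv, (uv)² = e.
The smallest positive k with (uv)ᵏ = e is 2.

Answer: 2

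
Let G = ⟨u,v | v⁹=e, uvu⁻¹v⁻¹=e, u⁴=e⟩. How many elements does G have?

Enumerate words in the generators, reducing via the relations: the distinct elements are
  {e, u, v, uv, u², u³, v², v³, v⁴, v⁵, v⁶, v⁷, v⁸, uv², uv³, uv⁴, uv⁵, uv⁶, uv⁷, uv⁸, u²v, u³v, u²v², u²v³, u²v⁴, u²v⁵, u²v⁶, u²v⁷, u²v⁸, u³v², u³v³, u³v⁴, u³v⁵, u³v⁶, u³v⁷, u³v⁸}.
No further products give new elements, so |G| = 36.

Answer: 36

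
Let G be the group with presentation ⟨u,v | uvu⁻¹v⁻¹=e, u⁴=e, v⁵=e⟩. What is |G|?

Enumerate words in the generators, reducing via the relations: the distinct elements are
  {e, u, v, uv, u², u³, v², v³, v⁴, uv², uv³, uv⁴, u²v, u³v, u²v², u²v³, u²v⁴, u³v², u³v³, u³v⁴}.
No further products give new elements, so |G| = 20.

Answer: 20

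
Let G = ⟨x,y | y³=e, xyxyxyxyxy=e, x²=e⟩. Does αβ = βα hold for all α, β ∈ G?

x·y = xy but y·x = yx, so x·y ≠ y·x and G is not abelian.

Answer: No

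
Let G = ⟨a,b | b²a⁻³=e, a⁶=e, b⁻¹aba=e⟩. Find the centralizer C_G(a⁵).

⟨a⁵⟩ ⊆ C_G(a⁵) since powers of a⁵ commute with a⁵; so |C_G(a⁵)| ≥ |⟨a⁵⟩| = 6.
By orbit–stabilizer, |C_G(a⁵)| = |G| / |conj. class of a⁵| = 12 / 2 = 6.
The 6 elements commuting with a⁵ are {e, a, a², a³, a⁴, a⁵}.

Answer: {e, a, a², a³, a⁴, a⁵}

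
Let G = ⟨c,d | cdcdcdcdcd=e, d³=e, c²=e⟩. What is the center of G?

An element z ∈ Z(G) iff z commutes with every generator.
For example e is central: e·c = c = c·e; e·d = d = d·e.
Whereas c ∉ Z(G) since c·d = cd ≠ dc = d·c.
Checking each of the 60 elements this way gives Z(G) = {e}, of order 1.

Answer: {e}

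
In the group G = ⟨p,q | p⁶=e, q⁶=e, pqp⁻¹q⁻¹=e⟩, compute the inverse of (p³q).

The order of (p³q) is 6 (smallest k with (p³q)ᵏ = e), so (p³q)⁻¹ = (p³q)⁵ = p³q⁵.
Check: (p³q) · (p³q⁵) → (p³q) · p³ = q;   q · q⁵ = e, giving e as required.

Answer: p³q⁵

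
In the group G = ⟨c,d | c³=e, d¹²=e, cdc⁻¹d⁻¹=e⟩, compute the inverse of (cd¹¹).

The order of (cd¹¹) is 12 (smallest k with (cd¹¹)ᵏ = e), so (cd¹¹)⁻¹ = (cd¹¹)¹¹ = c²d.
Check: (cd¹¹) · (c²d) → (cd¹¹) · c² = d¹¹;   (d¹¹) · d = e, giving e as required.

Answer: c²d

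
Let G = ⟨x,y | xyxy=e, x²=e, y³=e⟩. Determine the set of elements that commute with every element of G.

An element z ∈ Z(G) iff z commutes with every generator.
For example e is central: e·x = x = x·e; e·y = y = y·e.
Whereas x ∉ Z(G) since x·y = xy ≠ xy² = y·x.
Checking each of the 6 elements this way gives Z(G) = {e}, of order 1.

Answer: {e}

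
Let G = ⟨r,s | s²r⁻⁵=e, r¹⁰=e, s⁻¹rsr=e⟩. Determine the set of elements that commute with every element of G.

An element z ∈ Z(G) iff z commutes with every generator.
For example r⁵ is central: (r⁵)·r = r⁶ = r·(r⁵); (r⁵)·s = s⁻¹ = s·(r⁵).
Whereas r ∉ Z(G) since r·s = rs ≠ r⁴s⁻¹ = s·r.
Checking each of the 20 elements this way gives Z(G) = {e, r⁵}, of order 2.

Answer: {e, r⁵}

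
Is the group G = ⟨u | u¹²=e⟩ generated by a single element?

|G| = 12. The element u has order 12 (its powers give 12 distinct elements), so ⟨u⟩ = G and G is cyclic.

Answer: Yes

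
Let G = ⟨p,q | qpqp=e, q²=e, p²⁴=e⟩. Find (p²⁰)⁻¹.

The order of (p²⁰) is 6 (smallest k with (p²⁰)ᵏ = e), so (p²⁰)⁻¹ = (p²⁰)⁵ = p⁴.
Check: (p²⁰) · (p⁴) → (p²⁰) · p⁴ = e, giving e as required.

Answer: p⁴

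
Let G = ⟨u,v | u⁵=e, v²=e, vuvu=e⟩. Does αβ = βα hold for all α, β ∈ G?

u·v = uv but v·u = u⁴v, so u·v ≠ v·u and G is not abelian.

Answer: No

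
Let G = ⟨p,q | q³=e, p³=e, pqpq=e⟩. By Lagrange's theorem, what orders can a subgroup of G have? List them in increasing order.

|G| = 12 = 2² · 3. By Lagrange's theorem the order of any subgroup divides 12; the divisors of 12 are 1, 2, 3, 4, 6, 12.

Answer: 1, 2, 3, 4, 6, 12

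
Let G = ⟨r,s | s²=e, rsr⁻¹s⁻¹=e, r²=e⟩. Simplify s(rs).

Compute s · (rs) by multiplying left to right and reducing via the relations at each step:
  s · r = rs
  (rs) · s = r

Answer: r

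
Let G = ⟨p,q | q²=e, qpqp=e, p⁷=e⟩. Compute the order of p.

Compute successive powers until reaching e:
  p¹ = p, p² = p², p³ = p³, p⁴ = p⁴, p⁵ = p⁵, p⁶ = p⁶, p⁷ = e.
The smallest positive k with pᵏ = e is 7.

Answer: 7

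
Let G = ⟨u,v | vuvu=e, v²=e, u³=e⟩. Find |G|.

Enumerate words in the generators, reducing via the relations: the distinct elements are
  {e, u, v, uv, u², u²v}.
No further products give new elements, so |G| = 6.

Answer: 6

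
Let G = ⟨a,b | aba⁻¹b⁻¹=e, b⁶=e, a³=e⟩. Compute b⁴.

Compute successive powers of b, reducing at each step:
  b²: b · b = b²
  b³: (b²) · b = b³
  b⁴: (b³) · b = b⁴

Answer: b⁴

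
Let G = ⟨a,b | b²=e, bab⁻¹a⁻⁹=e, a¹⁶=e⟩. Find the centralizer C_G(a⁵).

⟨a⁵⟩ ⊆ C_G(a⁵) since powers of a⁵ commute with a⁵; so |C_G(a⁵)| ≥ |⟨a⁵⟩| = 16.
By orbit–stabilizer, |C_G(a⁵)| = |G| / |conj. class of a⁵| = 32 / 2 = 16.
The 16 elements commuting with a⁵ are {e, a, a², a³, a⁴, a⁵, a⁶, a⁷, a⁸, a⁹, a¹⁰, a¹¹, a¹², a¹³, a¹⁴, a¹⁵}.

Answer: {e, a, a², a³, a⁴, a⁵, a⁶, a⁷, a⁸, a⁹, a¹⁰, a¹¹, a¹², a¹³, a¹⁴, a¹⁵}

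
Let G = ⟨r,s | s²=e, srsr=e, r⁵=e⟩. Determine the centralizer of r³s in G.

⟨r³s⟩ ⊆ C_G(r³s) since powers of r³s commute with r³s; so |C_G(r³s)| ≥ |⟨r³s⟩| = 2.
By orbit–stabilizer, |C_G(r³s)| = |G| / |conj. class of r³s| = 10 / 5 = 2.
The 2 elements commuting with r³s are {e, r³s}.

Answer: {e, r³s}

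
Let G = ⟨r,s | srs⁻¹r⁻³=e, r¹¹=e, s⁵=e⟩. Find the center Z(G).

An element z ∈ Z(G) iff z commutes with every generator.
For example e is central: e·r = r = r·e; e·s = s = s·e.
Whereas r ∉ Z(G) since r·s = rs ≠ r³s = s·r.
Checking each of the 55 elements this way gives Z(G) = {e}, of order 1.

Answer: {e}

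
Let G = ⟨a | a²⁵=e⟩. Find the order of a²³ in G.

Compute successive powers until reaching e:
  (a²³)¹ = a²³, (a²³)² = a²¹, (a²³)³ = a¹⁹, (a²³)⁴ = a¹⁷, (a²³)⁵ = a¹⁵, (a²³)⁶ = a¹³, (a²³)⁷ = a¹¹, (a²³)⁸ = a⁹, (a²³)⁹ = a⁷, (a²³)¹⁰ = a⁵, (a²³)¹¹ = a³, (a²³)¹² = a, (a²³)¹³ = a²⁴, (a²³)¹⁴ = a²², (a²³)¹⁵ = a²⁰, (a²³)¹⁶ = a¹⁸, (a²³)¹⁷ = a¹⁶, (a²³)¹⁸ = a¹⁴, (a²³)¹⁹ = a¹², (a²³)²⁰ = a¹⁰, (a²³)²¹ = a⁸, (a²³)²² = a⁶, (a²³)²³ = a⁴, (a²³)²⁴ = a², (a²³)²⁵ = e.
The smallest positive k with (a²³)ᵏ = e is 25.

Answer: 25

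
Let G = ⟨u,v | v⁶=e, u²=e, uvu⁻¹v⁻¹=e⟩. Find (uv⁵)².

Compute successive powers of (uv⁵), reducing at each step:
  (uv⁵)²: (uv⁵) · u = v⁵;   (v⁵) · v⁵ = v⁴

Answer: v⁴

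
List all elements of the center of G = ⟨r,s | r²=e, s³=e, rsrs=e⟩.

An element z ∈ Z(G) iff z commutes with every generator.
For example e is central: e·r = r = r·e; e·s = s = s·e.
Whereas r ∉ Z(G) since r·s = rs ≠ rs² = s·r.
Checking each of the 6 elements this way gives Z(G) = {e}, of order 1.

Answer: {e}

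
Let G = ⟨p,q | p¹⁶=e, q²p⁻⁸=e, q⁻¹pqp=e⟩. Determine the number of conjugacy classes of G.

The conjugacy classes (representative and size) are:
  [e] (size 1), [p] (size 2), [p¹⁴] (size 2), [p³] (size 2), [p¹²] (size 2), [p⁵] (size 2), [p¹⁰] (size 2), [p⁷] (size 2), [p⁸] (size 1), [p⁶q] (size 8), [p³q⁻¹] (size 8).
Class equation: 1 + 2 + 2 + 2 + 2 + 2 + 2 + 2 + 1 + 8 + 8 = 32 = |G|. So G has 11 conjugacy classes.

Answer: 11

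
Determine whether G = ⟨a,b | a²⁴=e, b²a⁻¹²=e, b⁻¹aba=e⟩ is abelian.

a·b = ab but b·a = a¹¹b⁻¹, so a·b ≠ b·a and G is not abelian.

Answer: No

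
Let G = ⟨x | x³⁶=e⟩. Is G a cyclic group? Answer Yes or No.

|G| = 36. The element x has order 36 (its powers give 36 distinct elements), so ⟨x⟩ = G and G is cyclic.

Answer: Yes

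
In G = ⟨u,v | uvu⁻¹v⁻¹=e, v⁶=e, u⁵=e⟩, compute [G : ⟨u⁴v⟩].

First find ord(u⁴v) by computing successive powers:
  (u⁴v)¹ = u⁴v, (u⁴v)² = u³v², (u⁴v)³ = u²v³, (u⁴v)⁴ = uv⁴, (u⁴v)⁵ = v⁵, (u⁴v)⁶ = u⁴, (u⁴v)⁷ = u³v, (u⁴v)⁸ = u²v², (u⁴v)⁹ = uv³, (u⁴v)¹⁰ = v⁴, (u⁴v)¹¹ = u⁴v⁵, (u⁴v)¹² = u³, (u⁴v)¹³ = u²v, (u⁴v)¹⁴ = uv², (u⁴v)¹⁵ = v³, (u⁴v)¹⁶ = u⁴v⁴, (u⁴v)¹⁷ = u³v⁵, (u⁴v)¹⁸ = u², (u⁴v)¹⁹ = uv, (u⁴v)²⁰ = v², (u⁴v)²¹ = u⁴v³, (u⁴v)²² = u³v⁴, (u⁴v)²³ = u²v⁵, (u⁴v)²⁴ = u, (u⁴v)²⁵ = v, (u⁴v)²⁶ = u⁴v², (u⁴v)²⁷ = u³v³, (u⁴v)²⁸ = u²v⁴, (u⁴v)²⁹ = uv⁵, (u⁴v)³⁰ = e.
So |⟨u⁴v⟩| = ord(u⁴v) = 30. With |G| = 30, by Lagrange [G : ⟨u⁴v⟩] = 30/30 = 1.

Answer: 1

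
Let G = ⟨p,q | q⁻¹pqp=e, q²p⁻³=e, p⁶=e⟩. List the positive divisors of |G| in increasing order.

|G| = 12 = 2² · 3. By Lagrange's theorem the order of any subgroup divides 12; the divisors of 12 are 1, 2, 3, 4, 6, 12.

Answer: 1, 2, 3, 4, 6, 12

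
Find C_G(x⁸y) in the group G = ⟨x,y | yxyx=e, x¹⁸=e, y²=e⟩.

⟨x⁸y⟩ ⊆ C_G(x⁸y) since powers of x⁸y commute with x⁸y; so |C_G(x⁸y)| ≥ |⟨x⁸y⟩| = 2.
By orbit–stabilizer, |C_G(x⁸y)| = |G| / |conj. class of x⁸y| = 36 / 9 = 4.
The 4 elements commuting with x⁸y are {e, x⁹, x¹⁷y, x⁸y}.

Answer: {e, x⁹, x¹⁷y, x⁸y}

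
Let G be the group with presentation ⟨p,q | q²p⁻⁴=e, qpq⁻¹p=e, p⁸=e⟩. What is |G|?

Enumerate words in the generators, reducing via the relations: the distinct elements are
  {e, p, q, pq, p², p³, p⁴, p⁵, p⁶, p⁷, p²q, p³q, q⁻¹, pq⁻¹, p²q⁻¹, p³q⁻¹}.
No further products give new elements, so |G| = 16.

Answer: 16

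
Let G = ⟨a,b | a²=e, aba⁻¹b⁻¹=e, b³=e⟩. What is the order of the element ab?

Compute successive powers until reaching e:
  (ab)¹ = ab, (ab)² = b², (ab)³ = a, (ab)⁴ = b, (ab)⁵ = ab², (ab)⁶ = e.
The smallest positive k with (ab)ᵏ = e is 6.

Answer: 6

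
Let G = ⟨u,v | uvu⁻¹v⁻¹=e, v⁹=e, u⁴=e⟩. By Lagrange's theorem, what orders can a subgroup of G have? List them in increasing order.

|G| = 36 = 2² · 3². By Lagrange's theorem the order of any subgroup divides 36; the divisors of 36 are 1, 2, 3, 4, 6, 9, 12, 18, 36.

Answer: 1, 2, 3, 4, 6, 9, 12, 18, 36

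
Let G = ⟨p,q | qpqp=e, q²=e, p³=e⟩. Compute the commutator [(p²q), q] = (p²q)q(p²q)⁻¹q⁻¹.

[(p²q), q] = (p²q)·q·(p²q)⁻¹·q⁻¹.
  (p²q) · q = p²
  (p²) · (p²q) = pq
  (pq) · q = p

Answer: p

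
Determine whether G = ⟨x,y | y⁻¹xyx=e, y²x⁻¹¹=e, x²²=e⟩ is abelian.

x·y = xy but y·x = x¹⁰y⁻¹, so x·y ≠ y·x and G is not abelian.

Answer: No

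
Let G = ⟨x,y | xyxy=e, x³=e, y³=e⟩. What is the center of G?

An element z ∈ Z(G) iff z commutes with every generator.
For example e is central: e·x = x = x·e; e·y = y = y·e.
Whereas x ∉ Z(G) since x·y = xy ≠ x²y² = y·x.
Checking each of the 12 elements this way gives Z(G) = {e}, of order 1.

Answer: {e}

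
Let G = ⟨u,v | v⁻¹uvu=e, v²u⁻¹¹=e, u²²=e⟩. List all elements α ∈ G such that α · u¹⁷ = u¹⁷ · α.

⟨u¹⁷⟩ ⊆ C_G(u¹⁷) since powers of u¹⁷ commute with u¹⁷; so |C_G(u¹⁷)| ≥ |⟨u¹⁷⟩| = 22.
By orbit–stabilizer, |C_G(u¹⁷)| = |G| / |conj. class of u¹⁷| = 44 / 2 = 22.
The 22 elements commuting with u¹⁷ are {e, u, u², u³, u⁴, u⁵, u⁶, u⁷, u⁸, u⁹, u¹⁰, u¹¹, u¹², u¹³, u¹⁴, u¹⁵, u¹⁶, u¹⁷, u¹⁸, u¹⁹, u²⁰, u²¹}.

Answer: {e, u, u², u³, u⁴, u⁵, u⁶, u⁷, u⁸, u⁹, u¹⁰, u¹¹, u¹², u¹³, u¹⁴, u¹⁵, u¹⁶, u¹⁷, u¹⁸, u¹⁹, u²⁰, u²¹}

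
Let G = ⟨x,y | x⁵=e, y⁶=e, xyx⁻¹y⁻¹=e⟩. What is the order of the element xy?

Compute successive powers until reaching e:
  (xy)¹ = xy, (xy)² = x²y², (xy)³ = x³y³, (xy)⁴ = x⁴y⁴, (xy)⁵ = y⁵, (xy)⁶ = x, (xy)⁷ = x²y, (xy)⁸ = x³y², (xy)⁹ = x⁴y³, (xy)¹⁰ = y⁴, (xy)¹¹ = xy⁵, (xy)¹² = x², (xy)¹³ = x³y, (xy)¹⁴ = x⁴y², (xy)¹⁵ = y³, (xy)¹⁶ = xy⁴, (xy)¹⁷ = x²y⁵, (xy)¹⁸ = x³, (xy)¹⁹ = x⁴y, (xy)²⁰ = y², (xy)²¹ = xy³, (xy)²² = x²y⁴, (xy)²³ = x³y⁵, (xy)²⁴ = x⁴, (xy)²⁵ = y, (xy)²⁶ = xy², (xy)²⁷ = x²y³, (xy)²⁸ = x³y⁴, (xy)²⁹ = x⁴y⁵, (xy)³⁰ = e.
The smallest positive k with (xy)ᵏ = e is 30.

Answer: 30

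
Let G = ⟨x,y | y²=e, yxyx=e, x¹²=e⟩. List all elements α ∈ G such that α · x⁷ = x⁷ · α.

⟨x⁷⟩ ⊆ C_G(x⁷) since powers of x⁷ commute with x⁷; so |C_G(x⁷)| ≥ |⟨x⁷⟩| = 12.
By orbit–stabilizer, |C_G(x⁷)| = |G| / |conj. class of x⁷| = 24 / 2 = 12.
The 12 elements commuting with x⁷ are {e, x, x², x³, x⁴, x⁵, x⁶, x⁷, x⁸, x⁹, x¹⁰, x¹¹}.

Answer: {e, x, x², x³, x⁴, x⁵, x⁶, x⁷, x⁸, x⁹, x¹⁰, x¹¹}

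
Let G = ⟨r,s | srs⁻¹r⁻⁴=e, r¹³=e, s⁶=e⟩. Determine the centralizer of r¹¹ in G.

⟨r¹¹⟩ ⊆ C_G(r¹¹) since powers of r¹¹ commute with r¹¹; so |C_G(r¹¹)| ≥ |⟨r¹¹⟩| = 13.
By orbit–stabilizer, |C_G(r¹¹)| = |G| / |conj. class of r¹¹| = 78 / 6 = 13.
The 13 elements commuting with r¹¹ are {e, r, r², r³, r⁴, r⁵, r⁶, r⁷, r⁸, r⁹, r¹⁰, r¹¹, r¹²}.

Answer: {e, r, r², r³, r⁴, r⁵, r⁶, r⁷, r⁸, r⁹, r¹⁰, r¹¹, r¹²}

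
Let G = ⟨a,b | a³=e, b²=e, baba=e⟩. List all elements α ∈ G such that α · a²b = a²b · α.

⟨a²b⟩ ⊆ C_G(a²b) since powers of a²b commute with a²b; so |C_G(a²b)| ≥ |⟨a²b⟩| = 2.
By orbit–stabilizer, |C_G(a²b)| = |G| / |conj. class of a²b| = 6 / 3 = 2.
The 2 elements commuting with a²b are {e, a²b}.

Answer: {e, a²b}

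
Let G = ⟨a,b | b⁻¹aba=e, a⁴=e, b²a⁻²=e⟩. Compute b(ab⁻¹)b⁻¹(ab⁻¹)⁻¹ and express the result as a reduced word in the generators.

[b, (ab⁻¹)] = b·(ab⁻¹)·b⁻¹·(ab⁻¹)⁻¹.
  b · (ab⁻¹) = a³
  (a³) · (b⁻¹) = ab
  (ab) · (ab) = a²

Answer: a²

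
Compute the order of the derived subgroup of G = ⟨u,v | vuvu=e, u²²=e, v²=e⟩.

G' = [G, G] is generated by all commutators. The generator-pair commutators are: [u, v] = u².
The subgroup they normally generate is {e, u², u⁴, u⁶, u⁸, u¹⁰, u¹², u¹⁴, u¹⁶, u¹⁸, u²⁰}, of order 11.
Check: |G/G'| = 44/11 = 4 is the order of the abelianisation.

Answer: 11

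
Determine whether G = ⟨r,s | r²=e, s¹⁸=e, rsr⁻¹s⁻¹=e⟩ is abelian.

Each pair of generators commutes: r·s = rs = s·r. Since the generators pairwise commute, every element of G commutes with every other, so G is abelian.

Answer: Yes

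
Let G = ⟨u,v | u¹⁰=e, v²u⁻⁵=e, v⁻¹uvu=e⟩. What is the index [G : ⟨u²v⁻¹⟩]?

First find ord(u²v⁻¹) by computing successive powers:
  (u²v⁻¹)¹ = u²v⁻¹, (u²v⁻¹)² = u⁵, (u²v⁻¹)³ = u²v, (u²v⁻¹)⁴ = e.
So |⟨u²v⁻¹⟩| = ord(u²v⁻¹) = 4. With |G| = 20, by Lagrange [G : ⟨u²v⁻¹⟩] = 20/4 = 5.

Answer: 5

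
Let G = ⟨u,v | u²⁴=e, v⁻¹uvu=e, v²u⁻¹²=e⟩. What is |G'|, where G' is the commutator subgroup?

G' = [G, G] is generated by all commutators. The generator-pair commutators are: [u, v] = u².
The subgroup they normally generate is {e, u², u⁴, u⁶, u⁸, u¹⁰, u¹², u¹⁴, u¹⁶, u¹⁸, u²⁰, u²²}, of order 12.
Check: |G/G'| = 48/12 = 4 is the order of the abelianisation.

Answer: 12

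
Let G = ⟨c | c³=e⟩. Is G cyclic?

|G| = 3. The element c has order 3 (its powers give 3 distinct elements), so ⟨c⟩ = G and G is cyclic.

Answer: Yes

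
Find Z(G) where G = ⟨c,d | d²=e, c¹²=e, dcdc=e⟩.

An element z ∈ Z(G) iff z commutes with every generator.
For example c⁶ is central: (c⁶)·c = c⁷ = c·(c⁶); (c⁶)·d = c⁶d = d·(c⁶).
Whereas c ∉ Z(G) since c·d = cd ≠ c¹¹d = d·c.
Checking each of the 24 elements this way gives Z(G) = {e, c⁶}, of order 2.

Answer: {e, c⁶}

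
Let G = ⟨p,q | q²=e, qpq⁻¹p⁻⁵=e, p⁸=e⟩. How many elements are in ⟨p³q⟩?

|⟨p³q⟩| equals the order of p³q. Compute successive powers until reaching e:
  (p³q)¹ = p³q, (p³q)² = p², (p³q)³ = p⁵q, (p³q)⁴ = p⁴, (p³q)⁵ = p⁷q, (p³q)⁶ = p⁶, (p³q)⁷ = pq, (p³q)⁸ = e.
The smallest positive k with (p³q)ᵏ = e is 8, so |⟨p³q⟩| = 8.

Answer: 8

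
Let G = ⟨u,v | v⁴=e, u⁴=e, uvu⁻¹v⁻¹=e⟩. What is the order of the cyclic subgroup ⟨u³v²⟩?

|⟨u³v²⟩| equals the order of u³v². Compute successive powers until reaching e:
  (u³v²)¹ = u³v², (u³v²)² = u², (u³v²)³ = uv², (u³v²)⁴ = e.
The smallest positive k with (u³v²)ᵏ = e is 4, so |⟨u³v²⟩| = 4.

Answer: 4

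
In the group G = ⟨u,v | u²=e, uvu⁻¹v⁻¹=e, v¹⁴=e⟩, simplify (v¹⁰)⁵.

Compute successive powers of (v¹⁰), reducing at each step:
  (v¹⁰)²: (v¹⁰) · v¹⁰ = v⁶
  (v¹⁰)³: (v⁶) · v¹⁰ = v²
  (v¹⁰)⁴: (v²) · v¹⁰ = v¹²
  (v¹⁰)⁵: (v¹²) · v¹⁰ = v⁸

Answer: v⁸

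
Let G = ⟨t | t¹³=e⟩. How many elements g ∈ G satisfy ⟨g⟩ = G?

G is cyclic of order 13. An element generates G iff its order is 13, and a cyclic group of order 13 has exactly φ(13) = 12 such elements.

Answer: 12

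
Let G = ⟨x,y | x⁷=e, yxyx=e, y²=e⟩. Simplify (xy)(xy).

Compute (xy) · (xy) by multiplying left to right and reducing via the relations at each step:
  (xy) · x = y
  y · y = e

Answer: e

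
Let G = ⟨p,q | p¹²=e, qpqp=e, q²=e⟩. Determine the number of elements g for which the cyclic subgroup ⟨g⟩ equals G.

⟨g⟩ = G would require ord(g) = |G| = 24, but the maximum element order in G is 12 < 24. So G is not cyclic and no single element generates it: the count is 0.

Answer: 0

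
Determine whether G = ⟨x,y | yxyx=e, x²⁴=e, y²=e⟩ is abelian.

x·y = xy but y·x = x²³y, so x·y ≠ y·x and G is not abelian.

Answer: No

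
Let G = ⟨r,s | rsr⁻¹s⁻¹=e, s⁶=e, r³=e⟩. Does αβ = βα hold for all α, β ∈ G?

Each pair of generators commutes: r·s = rs = s·r. Since the generators pairwise commute, every element of G commutes with every other, so G is abelian.

Answer: Yes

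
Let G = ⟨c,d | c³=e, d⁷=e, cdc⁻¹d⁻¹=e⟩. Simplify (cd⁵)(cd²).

Compute (cd⁵) · (cd²) by multiplying left to right and reducing via the relations at each step:
  (cd⁵) · c = c²d⁵
  (c²d⁵) · d² = c²

Answer: c²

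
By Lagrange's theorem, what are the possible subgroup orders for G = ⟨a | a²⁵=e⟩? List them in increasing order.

|G| = 25 = 5². By Lagrange's theorem the order of any subgroup divides 25; the divisors of 25 are 1, 5, 25.

Answer: 1, 5, 25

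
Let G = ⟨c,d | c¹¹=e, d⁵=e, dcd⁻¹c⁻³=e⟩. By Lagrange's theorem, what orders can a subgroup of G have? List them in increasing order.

|G| = 55 = 5 · 11. By Lagrange's theorem the order of any subgroup divides 55; the divisors of 55 are 1, 5, 11, 55.

Answer: 1, 5, 11, 55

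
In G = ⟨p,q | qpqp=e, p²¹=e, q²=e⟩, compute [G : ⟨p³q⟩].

First find ord(p³q) by computing successive powers:
  (p³q)¹ = p³q, (p³q)² = e.
So |⟨p³q⟩| = ord(p³q) = 2. With |G| = 42, by Lagrange [G : ⟨p³q⟩] = 42/2 = 21.

Answer: 21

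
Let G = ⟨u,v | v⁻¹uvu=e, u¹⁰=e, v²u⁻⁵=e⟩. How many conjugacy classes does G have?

The conjugacy classes (representative and size) are:
  [e] (size 1), [u] (size 2), [u⁸] (size 2), [u⁷] (size 2), [u⁴] (size 2), [u⁵] (size 1), [u⁴v] (size 5), [u²v⁻¹] (size 5).
Class equation: 1 + 2 + 2 + 2 + 2 + 1 + 5 + 5 = 20 = |G|. So G has 8 conjugacy classes.

Answer: 8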